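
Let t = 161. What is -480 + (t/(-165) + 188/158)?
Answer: -6254009/13035 ≈ -479.79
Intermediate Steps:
-480 + (t/(-165) + 188/158) = -480 + (161/(-165) + 188/158) = -480 + (161*(-1/165) + 188*(1/158)) = -480 + (-161/165 + 94/79) = -480 + 2791/13035 = -6254009/13035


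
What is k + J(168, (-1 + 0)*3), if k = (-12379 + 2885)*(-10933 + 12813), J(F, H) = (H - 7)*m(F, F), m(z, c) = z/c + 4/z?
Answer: -374823335/21 ≈ -1.7849e+7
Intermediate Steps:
m(z, c) = 4/z + z/c
J(F, H) = (1 + 4/F)*(-7 + H) (J(F, H) = (H - 7)*(4/F + F/F) = (-7 + H)*(4/F + 1) = (-7 + H)*(1 + 4/F) = (1 + 4/F)*(-7 + H))
k = -17848720 (k = -9494*1880 = -17848720)
k + J(168, (-1 + 0)*3) = -17848720 + (-7 + (-1 + 0)*3)*(4 + 168)/168 = -17848720 + (1/168)*(-7 - 1*3)*172 = -17848720 + (1/168)*(-7 - 3)*172 = -17848720 + (1/168)*(-10)*172 = -17848720 - 215/21 = -374823335/21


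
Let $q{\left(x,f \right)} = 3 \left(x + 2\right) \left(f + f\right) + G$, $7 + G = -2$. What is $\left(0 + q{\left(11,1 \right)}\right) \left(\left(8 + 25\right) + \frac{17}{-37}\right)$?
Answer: $\frac{83076}{37} \approx 2245.3$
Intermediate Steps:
$G = -9$ ($G = -7 - 2 = -9$)
$q{\left(x,f \right)} = -9 + 6 f \left(2 + x\right)$ ($q{\left(x,f \right)} = 3 \left(x + 2\right) \left(f + f\right) - 9 = 3 \left(2 + x\right) 2 f - 9 = 3 \cdot 2 f \left(2 + x\right) - 9 = 6 f \left(2 + x\right) - 9 = -9 + 6 f \left(2 + x\right)$)
$\left(0 + q{\left(11,1 \right)}\right) \left(\left(8 + 25\right) + \frac{17}{-37}\right) = \left(0 + \left(-9 + 12 \cdot 1 + 6 \cdot 1 \cdot 11\right)\right) \left(\left(8 + 25\right) + \frac{17}{-37}\right) = \left(0 + \left(-9 + 12 + 66\right)\right) \left(33 + 17 \left(- \frac{1}{37}\right)\right) = \left(0 + 69\right) \left(33 - \frac{17}{37}\right) = 69 \cdot \frac{1204}{37} = \frac{83076}{37}$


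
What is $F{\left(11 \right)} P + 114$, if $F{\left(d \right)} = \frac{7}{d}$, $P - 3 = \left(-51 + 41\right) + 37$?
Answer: $\frac{1464}{11} \approx 133.09$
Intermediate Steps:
$P = 30$ ($P = 3 + \left(\left(-51 + 41\right) + 37\right) = 3 + \left(-10 + 37\right) = 3 + 27 = 30$)
$F{\left(11 \right)} P + 114 = \frac{7}{11} \cdot 30 + 114 = \frac{210}{11} + 114 = \frac{1464}{11}$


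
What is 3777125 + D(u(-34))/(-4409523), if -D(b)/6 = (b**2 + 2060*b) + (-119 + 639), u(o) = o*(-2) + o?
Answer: 5551773330557/1469841 ≈ 3.7771e+6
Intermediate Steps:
u(o) = -o (u(o) = -2*o + o = -o)
D(b) = -3120 - 12360*b - 6*b**2 (D(b) = -6*((b**2 + 2060*b) + (-119 + 639)) = -6*((b**2 + 2060*b) + 520) = -6*(520 + b**2 + 2060*b) = -3120 - 12360*b - 6*b**2)
3777125 + D(u(-34))/(-4409523) = 3777125 + (-3120 - (-12360)*(-34) - 6*(-1*(-34))**2)/(-4409523) = 3777125 + (-3120 - 12360*34 - 6*34**2)*(-1/4409523) = 3777125 + (-3120 - 420240 - 6*1156)*(-1/4409523) = 3777125 + (-3120 - 420240 - 6936)*(-1/4409523) = 3777125 - 430296*(-1/4409523) = 3777125 + 143432/1469841 = 5551773330557/1469841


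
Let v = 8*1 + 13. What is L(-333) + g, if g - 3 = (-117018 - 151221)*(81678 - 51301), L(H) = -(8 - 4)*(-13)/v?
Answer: -171114218048/21 ≈ -8.1483e+9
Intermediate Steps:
v = 21 (v = 8 + 13 = 21)
L(H) = 52/21 (L(H) = -(8 - 4)*(-13)/21 = -4*(-13)/21 = -(-52)/21 = -1*(-52/21) = 52/21)
g = -8148296100 (g = 3 + (-117018 - 151221)*(81678 - 51301) = 3 - 268239*30377 = 3 - 8148296103 = -8148296100)
L(-333) + g = 52/21 - 8148296100 = -171114218048/21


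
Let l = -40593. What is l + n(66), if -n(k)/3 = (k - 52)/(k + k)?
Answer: -893053/22 ≈ -40593.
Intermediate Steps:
n(k) = -3*(-52 + k)/(2*k) (n(k) = -3*(k - 52)/(k + k) = -3*(-52 + k)/(2*k))
l + n(66) = -40593 + (-3/2 + 78/66) = -40593 + (-3/2 + 78*(1/66)) = -40593 + (-3/2 + 13/11) = -40593 - 7/22 = -893053/22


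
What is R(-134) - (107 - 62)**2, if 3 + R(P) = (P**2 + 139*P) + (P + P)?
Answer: -2966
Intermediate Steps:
R(P) = -3 + P**2 + 141*P (R(P) = -3 + ((P**2 + 139*P) + (P + P)) = -3 + ((P**2 + 139*P) + 2*P) = -3 + (P**2 + 141*P) = -3 + P**2 + 141*P)
R(-134) - (107 - 62)**2 = (-3 + (-134)**2 + 141*(-134)) - (107 - 62)**2 = (-3 + 17956 - 18894) - 1*45**2 = -941 - 1*2025 = -941 - 2025 = -2966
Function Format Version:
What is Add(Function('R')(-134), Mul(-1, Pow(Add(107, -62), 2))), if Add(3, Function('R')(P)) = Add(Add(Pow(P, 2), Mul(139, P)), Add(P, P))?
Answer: -2966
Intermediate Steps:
Function('R')(P) = Add(-3, Pow(P, 2), Mul(141, P)) (Function('R')(P) = Add(-3, Add(Add(Pow(P, 2), Mul(139, P)), Add(P, P))) = Add(-3, Add(Add(Pow(P, 2), Mul(139, P)), Mul(2, P))) = Add(-3, Add(Pow(P, 2), Mul(141, P))) = Add(-3, Pow(P, 2), Mul(141, P)))
Add(Function('R')(-134), Mul(-1, Pow(Add(107, -62), 2))) = Add(Add(-3, Pow(-134, 2), Mul(141, -134)), Mul(-1, Pow(Add(107, -62), 2))) = Add(Add(-3, 17956, -18894), Mul(-1, Pow(45, 2))) = Add(-941, Mul(-1, 2025)) = Add(-941, -2025) = -2966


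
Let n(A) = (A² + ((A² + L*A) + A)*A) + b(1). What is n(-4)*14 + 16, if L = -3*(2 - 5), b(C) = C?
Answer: 1598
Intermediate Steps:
L = 9 (L = -3*(-3) = 9)
n(A) = 1 + A² + A*(A² + 10*A) (n(A) = (A² + ((A² + 9*A) + A)*A) + 1 = (A² + (A² + 10*A)*A) + 1 = (A² + A*(A² + 10*A)) + 1 = 1 + A² + A*(A² + 10*A))
n(-4)*14 + 16 = (1 + (-4)³ + 11*(-4)²)*14 + 16 = (1 - 64 + 11*16)*14 + 16 = (1 - 64 + 176)*14 + 16 = 113*14 + 16 = 1582 + 16 = 1598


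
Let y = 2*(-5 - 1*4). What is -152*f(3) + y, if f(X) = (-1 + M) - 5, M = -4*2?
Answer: 2110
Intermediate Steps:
M = -8
y = -18 (y = 2*(-5 - 4) = 2*(-9) = -18)
f(X) = -14 (f(X) = (-1 - 8) - 5 = -9 - 5 = -14)
-152*f(3) + y = -152*(-14) - 18 = 2128 - 18 = 2110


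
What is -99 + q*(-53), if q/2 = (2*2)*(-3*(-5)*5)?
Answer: -31899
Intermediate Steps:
q = 600 (q = 2*((2*2)*(-3*(-5)*5)) = 2*(4*(15*5)) = 2*(4*75) = 2*300 = 600)
-99 + q*(-53) = -99 + 600*(-53) = -99 - 31800 = -31899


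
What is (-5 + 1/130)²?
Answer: 421201/16900 ≈ 24.923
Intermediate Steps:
(-5 + 1/130)² = (-649/130)² = 421201/16900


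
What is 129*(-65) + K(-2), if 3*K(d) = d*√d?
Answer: -8385 - 2*I*√2/3 ≈ -8385.0 - 0.94281*I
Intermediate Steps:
K(d) = d^(3/2)/3 (K(d) = (d*√d)/3 = d^(3/2)/3)
129*(-65) + K(-2) = 129*(-65) + (-2)^(3/2)/3 = -8385 + (-2*I*√2)/3 = -8385 - 2*I*√2/3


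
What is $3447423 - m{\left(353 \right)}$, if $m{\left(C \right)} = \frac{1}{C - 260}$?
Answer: $\frac{320610338}{93} \approx 3.4474 \cdot 10^{6}$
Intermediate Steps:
$m{\left(C \right)} = \frac{1}{-260 + C}$
$3447423 - m{\left(353 \right)} = 3447423 - \frac{1}{-260 + 353} = 3447423 - \frac{1}{93} = \frac{320610338}{93}$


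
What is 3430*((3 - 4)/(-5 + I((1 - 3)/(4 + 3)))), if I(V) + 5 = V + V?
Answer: 12005/37 ≈ 324.46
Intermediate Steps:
I(V) = -5 + 2*V (I(V) = -5 + (V + V) = -5 + 2*V)
3430*((3 - 4)/(-5 + I((1 - 3)/(4 + 3)))) = 3430*((3 - 4)/(-5 + (-5 + 2*((1 - 3)/(4 + 3))))) = 3430*(-1/(-5 + (-5 + 2*(-2/7)))) = 3430*(-1/(-5 + (-5 - 4/7))) = 3430*(-1/(-5 - 39/7)) = 3430*(-1/(-74/7)) = 3430*(-1*(-7/74)) = 3430*(7/74) = 12005/37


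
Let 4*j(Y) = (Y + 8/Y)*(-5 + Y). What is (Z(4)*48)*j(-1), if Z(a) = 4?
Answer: 2592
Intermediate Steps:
j(Y) = (-5 + Y)*(Y + 8/Y)/4 (j(Y) = ((Y + 8/Y)*(-5 + Y))/4 = ((-5 + Y)*(Y + 8/Y))/4 = (-5 + Y)*(Y + 8/Y)/4)
(Z(4)*48)*j(-1) = (4*48)*((1/4)*(-40 - (8 + (-1)**2 - 5*(-1)))/(-1)) = 192*((1/4)*(-1)*(-40 - (8 + 1 + 5))) = 192*((1/4)*(-1)*(-40 - 1*14)) = 192*((1/4)*(-1)*(-40 - 14)) = 192*((1/4)*(-1)*(-54)) = 192*(27/2) = 2592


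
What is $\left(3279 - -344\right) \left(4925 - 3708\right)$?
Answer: $4409191$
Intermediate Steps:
$\left(3279 - -344\right) \left(4925 - 3708\right) = \left(3279 + 344\right) 1217 = 3623 \cdot 1217 = 4409191$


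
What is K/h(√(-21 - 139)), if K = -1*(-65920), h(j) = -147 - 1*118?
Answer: -13184/53 ≈ -248.75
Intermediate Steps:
h(j) = -265 (h(j) = -147 - 118 = -265)
K = 65920
K/h(√(-21 - 139)) = 65920/(-265) = 65920*(-1/265) = -13184/53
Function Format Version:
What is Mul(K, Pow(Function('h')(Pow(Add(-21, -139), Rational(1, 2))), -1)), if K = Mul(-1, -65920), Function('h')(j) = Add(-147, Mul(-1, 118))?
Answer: Rational(-13184, 53) ≈ -248.75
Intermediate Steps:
Function('h')(j) = -265 (Function('h')(j) = Add(-147, -118) = -265)
K = 65920
Mul(K, Pow(Function('h')(Pow(Add(-21, -139), Rational(1, 2))), -1)) = Mul(65920, Pow(-265, -1)) = Mul(65920, Rational(-1, 265)) = Rational(-13184, 53)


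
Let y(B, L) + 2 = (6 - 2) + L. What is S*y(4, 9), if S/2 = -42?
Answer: -924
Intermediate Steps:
S = -84 (S = 2*(-42) = -84)
y(B, L) = 2 + L (y(B, L) = -2 + ((6 - 2) + L) = -2 + (4 + L) = 2 + L)
S*y(4, 9) = -84*(2 + 9) = -84*11 = -924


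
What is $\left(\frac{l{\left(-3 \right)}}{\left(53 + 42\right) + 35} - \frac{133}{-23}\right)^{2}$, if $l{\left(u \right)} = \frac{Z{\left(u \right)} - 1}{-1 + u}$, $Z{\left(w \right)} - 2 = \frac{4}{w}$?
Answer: $\frac{43057495009}{1287374400} \approx 33.446$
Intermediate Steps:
$Z{\left(w \right)} = 2 + \frac{4}{w}$
$l{\left(u \right)} = \frac{1 + \frac{4}{u}}{-1 + u}$ ($l{\left(u \right)} = \frac{\left(2 + \frac{4}{u}\right) - 1}{-1 + u} = \frac{1 + \frac{4}{u}}{-1 + u}$)
$\left(\frac{l{\left(-3 \right)}}{\left(53 + 42\right) + 35} - \frac{133}{-23}\right)^{2} = \left(\frac{\frac{1}{-3} \frac{1}{-1 - 3} \left(4 - 3\right)}{\left(53 + 42\right) + 35} - \frac{133}{-23}\right)^{2} = \left(\frac{\left(- \frac{1}{3}\right) \frac{1}{-4} \cdot 1}{95 + 35} - - \frac{133}{23}\right)^{2} = \left(\frac{\left(- \frac{1}{3}\right) \left(- \frac{1}{4}\right) 1}{130} + \frac{133}{23}\right)^{2} = \left(\frac{1}{12} \cdot \frac{1}{130} + \frac{133}{23}\right)^{2} = \left(\frac{1}{1560} + \frac{133}{23}\right)^{2} = \left(\frac{207503}{35880}\right)^{2} = \frac{43057495009}{1287374400}$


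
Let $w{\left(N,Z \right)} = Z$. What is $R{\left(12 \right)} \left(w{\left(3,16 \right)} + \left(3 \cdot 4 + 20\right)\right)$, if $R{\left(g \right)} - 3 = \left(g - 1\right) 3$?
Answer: $1728$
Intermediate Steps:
$R{\left(g \right)} = 3 g$ ($R{\left(g \right)} = 3 + \left(g - 1\right) 3 = 3 + \left(-1 + g\right) 3 = 3 + \left(-3 + 3 g\right) = 3 g$)
$R{\left(12 \right)} \left(w{\left(3,16 \right)} + \left(3 \cdot 4 + 20\right)\right) = 3 \cdot 12 \left(16 + \left(3 \cdot 4 + 20\right)\right) = 36 \left(16 + \left(12 + 20\right)\right) = 36 \left(16 + 32\right) = 36 \cdot 48 = 1728$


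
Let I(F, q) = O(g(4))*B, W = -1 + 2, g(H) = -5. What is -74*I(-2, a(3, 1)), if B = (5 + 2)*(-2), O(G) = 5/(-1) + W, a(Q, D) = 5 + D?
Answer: -4144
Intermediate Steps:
W = 1
O(G) = -4 (O(G) = 5/(-1) + 1 = 5*(-1) + 1 = -5 + 1 = -4)
B = -14 (B = 7*(-2) = -14)
I(F, q) = 56 (I(F, q) = -4*(-14) = 56)
-74*I(-2, a(3, 1)) = -74*56 = -4144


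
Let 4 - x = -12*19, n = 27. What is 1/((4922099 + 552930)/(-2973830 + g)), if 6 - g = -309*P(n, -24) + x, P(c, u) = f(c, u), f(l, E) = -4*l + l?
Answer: -2999085/5475029 ≈ -0.54778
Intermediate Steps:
f(l, E) = -3*l
P(c, u) = -3*c
x = 232 (x = 4 - (-12)*19 = 4 - 1*(-228) = 4 + 228 = 232)
g = -25255 (g = 6 - (-(-927)*27 + 232) = 6 - (-309*(-81) + 232) = 6 - (25029 + 232) = 6 - 1*25261 = 6 - 25261 = -25255)
1/((4922099 + 552930)/(-2973830 + g)) = 1/((4922099 + 552930)/(-2973830 - 25255)) = 1/(5475029/(-2999085)) = 1/(5475029*(-1/2999085)) = 1/(-5475029/2999085) = -2999085/5475029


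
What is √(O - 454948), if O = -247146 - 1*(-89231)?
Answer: I*√612863 ≈ 782.86*I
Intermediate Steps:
O = -157915 (O = -247146 + 89231 = -157915)
√(O - 454948) = √(-157915 - 454948) = √(-612863) = I*√612863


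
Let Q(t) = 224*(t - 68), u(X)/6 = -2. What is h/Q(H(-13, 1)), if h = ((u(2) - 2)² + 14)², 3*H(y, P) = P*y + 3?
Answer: -4725/1712 ≈ -2.7599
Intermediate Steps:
u(X) = -12 (u(X) = 6*(-2) = -12)
H(y, P) = 1 + P*y/3 (H(y, P) = (P*y + 3)/3 = (3 + P*y)/3 = 1 + P*y/3)
Q(t) = -15232 + 224*t (Q(t) = 224*(-68 + t) = -15232 + 224*t)
h = 44100 (h = ((-12 - 2)² + 14)² = ((-14)² + 14)² = (196 + 14)² = 210² = 44100)
h/Q(H(-13, 1)) = 44100/(-15232 + 224*(1 + (⅓)*1*(-13))) = 44100/(-15232 + 224*(1 - 13/3)) = 44100/(-15232 + 224*(-10/3)) = 44100/(-15232 - 2240/3) = 44100/(-47936/3) = 44100*(-3/47936) = -4725/1712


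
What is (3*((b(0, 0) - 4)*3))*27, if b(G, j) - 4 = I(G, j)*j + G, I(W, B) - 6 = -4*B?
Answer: 0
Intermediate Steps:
I(W, B) = 6 - 4*B
b(G, j) = 4 + G + j*(6 - 4*j) (b(G, j) = 4 + ((6 - 4*j)*j + G) = 4 + (j*(6 - 4*j) + G) = 4 + (G + j*(6 - 4*j)) = 4 + G + j*(6 - 4*j))
(3*((b(0, 0) - 4)*3))*27 = (3*(((4 + 0 - 2*0*(-3 + 2*0)) - 4)*3))*27 = (3*(((4 + 0 - 2*0*(-3 + 0)) - 4)*3))*27 = (3*(((4 + 0 - 2*0*(-3)) - 4)*3))*27 = (3*(((4 + 0 + 0) - 4)*3))*27 = (3*((4 - 4)*3))*27 = (3*(0*3))*27 = (3*0)*27 = 0*27 = 0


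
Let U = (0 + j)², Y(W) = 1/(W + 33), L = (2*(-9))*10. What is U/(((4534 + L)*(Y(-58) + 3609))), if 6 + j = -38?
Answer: 3025/24552206 ≈ 0.00012321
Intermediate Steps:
L = -180 (L = -18*10 = -180)
j = -44 (j = -6 - 38 = -44)
Y(W) = 1/(33 + W)
U = 1936 (U = (0 - 44)² = (-44)² = 1936)
U/(((4534 + L)*(Y(-58) + 3609))) = 1936/(((4534 - 180)*(1/(33 - 58) + 3609))) = 1936/((4354*(1/(-25) + 3609))) = 1936/((4354*(-1/25 + 3609))) = 1936/((4354*(90224/25))) = 1936/(392835296/25) = 1936*(25/392835296) = 3025/24552206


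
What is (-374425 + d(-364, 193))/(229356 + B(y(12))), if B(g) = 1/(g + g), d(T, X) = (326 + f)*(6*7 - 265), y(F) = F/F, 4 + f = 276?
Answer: -1015558/458713 ≈ -2.2139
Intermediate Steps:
f = 272 (f = -4 + 276 = 272)
y(F) = 1
d(T, X) = -133354 (d(T, X) = (326 + 272)*(6*7 - 265) = 598*(42 - 265) = 598*(-223) = -133354)
B(g) = 1/(2*g)
(-374425 + d(-364, 193))/(229356 + B(y(12))) = (-374425 - 133354)/(229356 + (½)/1) = -507779/(229356 + (½)*1) = -507779/(229356 + ½) = -507779/458713/2 = -507779*2/458713 = -1015558/458713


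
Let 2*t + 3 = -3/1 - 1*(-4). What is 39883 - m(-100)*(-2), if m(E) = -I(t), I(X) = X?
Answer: 39885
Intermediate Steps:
t = -1 (t = -3/2 + (-3/1 - 1*(-4))/2 = -3/2 + (-3*1 + 4)/2 = -3/2 + (-3 + 4)/2 = -3/2 + (½)*1 = -3/2 + ½ = -1)
m(E) = 1 (m(E) = -1*(-1) = 1)
39883 - m(-100)*(-2) = 39883 - (-2) = 39883 - 1*(-2) = 39883 + 2 = 39885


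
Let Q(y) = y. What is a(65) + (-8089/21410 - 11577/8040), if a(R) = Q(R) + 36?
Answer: 569095909/5737880 ≈ 99.182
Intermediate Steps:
a(R) = 36 + R (a(R) = R + 36 = 36 + R)
a(65) + (-8089/21410 - 11577/8040) = (36 + 65) + (-8089/21410 - 11577/8040) = 101 + (-8089*1/21410 - 11577*1/8040) = 101 + (-8089/21410 - 3859/2680) = 101 - 10429971/5737880 = 569095909/5737880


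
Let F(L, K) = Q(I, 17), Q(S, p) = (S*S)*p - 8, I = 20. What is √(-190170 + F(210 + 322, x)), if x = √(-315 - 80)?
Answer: I*√183378 ≈ 428.23*I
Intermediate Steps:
x = I*√395 (x = √(-395) = I*√395 ≈ 19.875*I)
Q(S, p) = -8 + p*S² (Q(S, p) = S²*p - 8 = p*S² - 8 = -8 + p*S²)
F(L, K) = 6792 (F(L, K) = -8 + 17*20² = -8 + 17*400 = -8 + 6800 = 6792)
√(-190170 + F(210 + 322, x)) = √(-190170 + 6792) = √(-183378) = I*√183378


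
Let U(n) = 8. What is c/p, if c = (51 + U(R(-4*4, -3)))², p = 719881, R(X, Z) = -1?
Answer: 3481/719881 ≈ 0.0048355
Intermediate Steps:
c = 3481 (c = (51 + 8)² = 59² = 3481)
c/p = 3481/719881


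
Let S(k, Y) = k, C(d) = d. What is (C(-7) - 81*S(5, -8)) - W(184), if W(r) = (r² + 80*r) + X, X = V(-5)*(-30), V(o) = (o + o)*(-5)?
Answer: -47488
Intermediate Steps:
V(o) = -10*o (V(o) = (2*o)*(-5) = -10*o)
X = -1500 (X = -10*(-5)*(-30) = 50*(-30) = -1500)
W(r) = -1500 + r² + 80*r (W(r) = (r² + 80*r) - 1500 = -1500 + r² + 80*r)
(C(-7) - 81*S(5, -8)) - W(184) = (-7 - 81*5) - (-1500 + 184² + 80*184) = (-7 - 405) - (-1500 + 33856 + 14720) = -412 - 1*47076 = -412 - 47076 = -47488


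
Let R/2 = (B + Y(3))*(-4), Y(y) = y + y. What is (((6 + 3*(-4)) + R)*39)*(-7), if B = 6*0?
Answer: 14742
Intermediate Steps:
B = 0
Y(y) = 2*y
R = -48 (R = 2*((0 + 2*3)*(-4)) = 2*((0 + 6)*(-4)) = 2*(6*(-4)) = 2*(-24) = -48)
(((6 + 3*(-4)) + R)*39)*(-7) = (((6 + 3*(-4)) - 48)*39)*(-7) = (((6 - 12) - 48)*39)*(-7) = ((-6 - 48)*39)*(-7) = -54*39*(-7) = -2106*(-7) = 14742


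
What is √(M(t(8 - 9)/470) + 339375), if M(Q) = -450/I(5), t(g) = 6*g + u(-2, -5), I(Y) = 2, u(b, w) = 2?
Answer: 5*√13566 ≈ 582.37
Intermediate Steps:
t(g) = 2 + 6*g (t(g) = 6*g + 2 = 2 + 6*g)
M(Q) = -225 (M(Q) = -450/2 = -450*½ = -225)
√(M(t(8 - 9)/470) + 339375) = √(-225 + 339375) = √339150 = 5*√13566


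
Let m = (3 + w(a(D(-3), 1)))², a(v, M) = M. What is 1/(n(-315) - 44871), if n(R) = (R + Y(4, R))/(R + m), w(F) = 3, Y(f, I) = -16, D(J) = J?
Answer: -279/12518678 ≈ -2.2287e-5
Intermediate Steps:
m = 36 (m = (3 + 3)² = 6² = 36)
n(R) = (-16 + R)/(36 + R) (n(R) = (R - 16)/(R + 36) = (-16 + R)/(36 + R))
1/(n(-315) - 44871) = 1/((-16 - 315)/(36 - 315) - 44871) = 1/(-331/(-279) - 44871) = 1/(-1/279*(-331) - 44871) = 1/(331/279 - 44871) = 1/(-12518678/279) = -279/12518678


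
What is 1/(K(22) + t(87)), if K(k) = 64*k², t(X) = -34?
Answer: 1/30942 ≈ 3.2319e-5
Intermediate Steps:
1/(K(22) + t(87)) = 1/(64*22² - 34) = 1/(64*484 - 34) = 1/(30976 - 34) = 1/30942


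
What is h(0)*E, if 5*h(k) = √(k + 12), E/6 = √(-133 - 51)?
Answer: 24*I*√138/5 ≈ 56.387*I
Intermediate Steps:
E = 12*I*√46 (E = 6*√(-133 - 51) = 6*√(-184) = 6*(2*I*√46) = 12*I*√46 ≈ 81.388*I)
h(k) = √(12 + k)/5 (h(k) = √(k + 12)/5 = √(12 + k)/5)
h(0)*E = (√(12 + 0)/5)*(12*I*√46) = (√12/5)*(12*I*√46) = ((2*√3)/5)*(12*I*√46) = (2*√3/5)*(12*I*√46) = 24*I*√138/5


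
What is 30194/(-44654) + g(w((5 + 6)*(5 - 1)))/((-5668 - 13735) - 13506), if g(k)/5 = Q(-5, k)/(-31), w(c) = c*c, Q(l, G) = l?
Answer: -15402200538/22777536533 ≈ -0.67620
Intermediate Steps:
w(c) = c**2
g(k) = 25/31 (g(k) = 5*(-5/(-31)) = 5*(-5*(-1/31)) = 5*(5/31) = 25/31)
30194/(-44654) + g(w((5 + 6)*(5 - 1)))/((-5668 - 13735) - 13506) = 30194/(-44654) + 25/(31*((-5668 - 13735) - 13506)) = 30194*(-1/44654) + 25/(31*(-19403 - 13506)) = -15097/22327 + (25/31)/(-32909) = -15097/22327 + (25/31)*(-1/32909) = -15097/22327 - 25/1020179 = -15402200538/22777536533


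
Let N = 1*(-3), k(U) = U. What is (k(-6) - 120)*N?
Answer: 378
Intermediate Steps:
N = -3
(k(-6) - 120)*N = (-6 - 120)*(-3) = -126*(-3) = 378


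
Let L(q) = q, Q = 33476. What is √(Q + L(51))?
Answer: √33527 ≈ 183.10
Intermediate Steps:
√(Q + L(51)) = √(33476 + 51) = √33527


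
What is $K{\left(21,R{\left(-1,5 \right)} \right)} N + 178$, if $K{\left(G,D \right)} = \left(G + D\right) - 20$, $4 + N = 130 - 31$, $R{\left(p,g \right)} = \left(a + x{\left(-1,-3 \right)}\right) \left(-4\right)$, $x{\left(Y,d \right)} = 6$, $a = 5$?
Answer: $-3907$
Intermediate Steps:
$R{\left(p,g \right)} = -44$ ($R{\left(p,g \right)} = \left(5 + 6\right) \left(-4\right) = 11 \left(-4\right) = -44$)
$N = 95$ ($N = -4 + \left(130 - 31\right) = -4 + 99 = 95$)
$K{\left(G,D \right)} = -20 + D + G$ ($K{\left(G,D \right)} = \left(D + G\right) - 20 = -20 + D + G$)
$K{\left(21,R{\left(-1,5 \right)} \right)} N + 178 = \left(-20 - 44 + 21\right) 95 + 178 = \left(-43\right) 95 + 178 = -4085 + 178 = -3907$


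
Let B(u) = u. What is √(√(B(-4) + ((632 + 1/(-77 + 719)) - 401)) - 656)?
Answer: √(-270379584 + 642*√93561870)/642 ≈ 25.317*I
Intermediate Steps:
√(√(B(-4) + ((632 + 1/(-77 + 719)) - 401)) - 656) = √(√(-4 + ((632 + 1/(-77 + 719)) - 401)) - 656) = √(√(-4 + ((632 + 1/642) - 401)) - 656) = √(√(-4 + (405745/642 - 401)) - 656) = √(√(-4 + 148303/642) - 656) = √(√(145735/642) - 656) = √(√93561870/642 - 656) = √(-656 + √93561870/642)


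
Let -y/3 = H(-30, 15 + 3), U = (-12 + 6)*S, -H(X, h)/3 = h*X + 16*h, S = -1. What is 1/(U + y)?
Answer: -1/2262 ≈ -0.00044209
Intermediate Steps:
H(X, h) = -48*h - 3*X*h (H(X, h) = -3*(h*X + 16*h) = -3*(X*h + 16*h) = -3*(16*h + X*h) = -48*h - 3*X*h)
U = 6 (U = (-12 + 6)*(-1) = -6*(-1) = 6)
y = -2268 (y = -(-9)*(15 + 3)*(16 - 30) = -(-9)*18*(-14) = -3*756 = -2268)
1/(U + y) = 1/(6 - 2268) = 1/(-2262) = -1/2262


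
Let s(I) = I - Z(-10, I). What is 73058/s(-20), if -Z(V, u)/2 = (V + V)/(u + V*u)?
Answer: -328761/91 ≈ -3612.8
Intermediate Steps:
Z(V, u) = -4*V/(u + V*u) (Z(V, u) = -2*(V + V)/(u + V*u) = -2*2*V/(u + V*u) = -4*V/(u + V*u))
s(I) = I + 40/(9*I) (s(I) = I - (-4)*(-10)/(I*(1 - 10)) = I - (-4)*(-10)/(I*(-9)) = I - (-4)*(-10)*(-1)/(I*9) = I - (-40)/(9*I) = I + 40/(9*I))
73058/s(-20) = 73058/(-20 + (40/9)/(-20)) = 73058/(-20 + (40/9)*(-1/20)) = 73058/(-20 - 2/9) = 73058/(-182/9) = 73058*(-9/182) = -328761/91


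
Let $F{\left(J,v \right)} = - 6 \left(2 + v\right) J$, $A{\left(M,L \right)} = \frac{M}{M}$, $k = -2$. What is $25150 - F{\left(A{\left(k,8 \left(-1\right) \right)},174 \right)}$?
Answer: $26206$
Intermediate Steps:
$A{\left(M,L \right)} = 1$
$F{\left(J,v \right)} = J \left(-12 - 6 v\right)$ ($F{\left(J,v \right)} = \left(-12 - 6 v\right) J = J \left(-12 - 6 v\right)$)
$25150 - F{\left(A{\left(k,8 \left(-1\right) \right)},174 \right)} = 25150 - \left(-6\right) 1 \left(2 + 174\right) = 25150 - \left(-6\right) 1 \cdot 176 = 25150 - -1056 = 25150 + 1056 = 26206$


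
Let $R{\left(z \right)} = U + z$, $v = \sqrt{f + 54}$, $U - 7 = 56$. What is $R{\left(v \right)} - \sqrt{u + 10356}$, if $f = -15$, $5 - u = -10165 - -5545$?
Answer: $63 + \sqrt{39} - \sqrt{14981} \approx -53.152$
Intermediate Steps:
$U = 63$ ($U = 7 + 56 = 63$)
$u = 4625$ ($u = 5 - \left(-10165 - -5545\right) = 5 - \left(-10165 + 5545\right) = 5 - -4620 = 5 + 4620 = 4625$)
$v = \sqrt{39}$ ($v = \sqrt{-15 + 54} = \sqrt{39} \approx 6.245$)
$R{\left(z \right)} = 63 + z$
$R{\left(v \right)} - \sqrt{u + 10356} = \left(63 + \sqrt{39}\right) - \sqrt{4625 + 10356} = \left(63 + \sqrt{39}\right) - \sqrt{14981} = 63 + \sqrt{39} - \sqrt{14981}$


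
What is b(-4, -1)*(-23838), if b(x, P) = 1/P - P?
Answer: 0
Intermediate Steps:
b(-4, -1)*(-23838) = (1/(-1) - 1*(-1))*(-23838) = (-1 + 1)*(-23838) = 0*(-23838) = 0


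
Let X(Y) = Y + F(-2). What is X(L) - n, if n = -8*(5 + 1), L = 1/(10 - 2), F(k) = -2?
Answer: 369/8 ≈ 46.125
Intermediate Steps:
L = 1/8 ≈ 0.12500
X(Y) = -2 + Y (X(Y) = Y - 2 = -2 + Y)
n = -48 (n = -8*6 = -48)
X(L) - n = (-2 + 1/8) - 1*(-48) = -15/8 + 48 = 369/8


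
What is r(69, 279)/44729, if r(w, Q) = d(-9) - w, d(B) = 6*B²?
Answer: 417/44729 ≈ 0.0093228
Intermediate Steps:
r(w, Q) = 486 - w (r(w, Q) = 6*(-9)² - w = 6*81 - w = 486 - w)
r(69, 279)/44729 = (486 - 1*69)/44729 = (486 - 69)*(1/44729) = 417*(1/44729) = 417/44729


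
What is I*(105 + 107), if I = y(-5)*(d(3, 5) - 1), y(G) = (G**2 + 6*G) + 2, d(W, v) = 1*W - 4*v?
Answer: 11448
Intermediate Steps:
d(W, v) = W - 4*v
y(G) = 2 + G**2 + 6*G
I = 54 (I = (2 + (-5)**2 + 6*(-5))*((3 - 4*5) - 1) = (2 + 25 - 30)*((3 - 20) - 1) = -3*(-17 - 1) = -3*(-18) = 54)
I*(105 + 107) = 54*(105 + 107) = 54*212 = 11448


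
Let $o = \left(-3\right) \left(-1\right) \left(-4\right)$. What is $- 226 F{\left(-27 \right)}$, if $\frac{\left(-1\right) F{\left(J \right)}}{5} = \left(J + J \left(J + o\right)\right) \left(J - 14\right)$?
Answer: $-47534580$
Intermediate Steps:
$o = -12$ ($o = 3 \left(-4\right) = -12$)
$F{\left(J \right)} = - 5 \left(-14 + J\right) \left(J + J \left(-12 + J\right)\right)$ ($F{\left(J \right)} = - 5 \left(J + J \left(J - 12\right)\right) \left(J - 14\right) = - 5 \left(J + J \left(-12 + J\right)\right) \left(-14 + J\right) = - 5 \left(-14 + J\right) \left(J + J \left(-12 + J\right)\right)$)
$- 226 F{\left(-27 \right)} = - 226 \cdot 5 \left(-27\right) \left(-154 - \left(-27\right)^{2} + 25 \left(-27\right)\right) = - 226 \cdot 5 \left(-27\right) \left(-154 - 729 - 675\right) = - 226 \cdot 5 \left(-27\right) \left(-1558\right) = \left(-226\right) 210330 = -47534580$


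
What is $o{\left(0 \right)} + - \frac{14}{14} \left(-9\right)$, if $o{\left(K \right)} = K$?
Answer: $9$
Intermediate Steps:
$o{\left(0 \right)} + - \frac{14}{14} \left(-9\right) = 0 + - \frac{14}{14} \left(-9\right) = 0 + \left(-14\right) \frac{1}{14} \left(-9\right) = 0 - -9 = 0 + 9 = 9$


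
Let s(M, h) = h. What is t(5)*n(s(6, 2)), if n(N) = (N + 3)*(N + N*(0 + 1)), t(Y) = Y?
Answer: 100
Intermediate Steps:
n(N) = 2*N*(3 + N) (n(N) = (3 + N)*(N + N*1) = (3 + N)*(N + N) = (3 + N)*(2*N) = 2*N*(3 + N))
t(5)*n(s(6, 2)) = 5*(2*2*(3 + 2)) = 5*(2*2*5) = 5*20 = 100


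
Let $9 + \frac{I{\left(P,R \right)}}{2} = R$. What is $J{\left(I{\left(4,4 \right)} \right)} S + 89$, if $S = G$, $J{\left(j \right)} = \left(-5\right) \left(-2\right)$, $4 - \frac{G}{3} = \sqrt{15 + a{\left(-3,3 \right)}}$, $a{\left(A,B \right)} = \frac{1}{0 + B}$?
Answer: $209 - 10 \sqrt{138} \approx 91.527$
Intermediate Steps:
$a{\left(A,B \right)} = \frac{1}{B}$
$I{\left(P,R \right)} = -18 + 2 R$
$G = 12 - \sqrt{138}$ ($G = 12 - 3 \sqrt{15 + \frac{1}{3}} = 12 - 3 \sqrt{\frac{46}{3}} = 12 - 3 \frac{\sqrt{138}}{3} = 12 - \sqrt{138} \approx 0.25266$)
$J{\left(j \right)} = 10$
$S = 12 - \sqrt{138} \approx 0.25266$
$J{\left(I{\left(4,4 \right)} \right)} S + 89 = 10 \left(12 - \sqrt{138}\right) + 89 = \left(120 - 10 \sqrt{138}\right) + 89 = 209 - 10 \sqrt{138}$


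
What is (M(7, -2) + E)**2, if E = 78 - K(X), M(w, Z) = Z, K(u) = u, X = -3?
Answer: 6241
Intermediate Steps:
E = 81 (E = 78 - 1*(-3) = 78 + 3 = 81)
(M(7, -2) + E)**2 = (-2 + 81)**2 = 79**2 = 6241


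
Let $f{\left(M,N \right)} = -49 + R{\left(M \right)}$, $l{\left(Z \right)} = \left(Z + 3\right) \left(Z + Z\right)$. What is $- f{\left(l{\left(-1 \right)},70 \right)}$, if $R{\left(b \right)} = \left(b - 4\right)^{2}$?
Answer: $-15$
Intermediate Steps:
$R{\left(b \right)} = \left(-4 + b\right)^{2}$
$l{\left(Z \right)} = 2 Z \left(3 + Z\right)$ ($l{\left(Z \right)} = \left(3 + Z\right) 2 Z = 2 Z \left(3 + Z\right)$)
$f{\left(M,N \right)} = -49 + \left(-4 + M\right)^{2}$
$- f{\left(l{\left(-1 \right)},70 \right)} = - (-49 + \left(-4 + 2 \left(-1\right) \left(3 - 1\right)\right)^{2}) = - (-49 + \left(-4 + 2 \left(-1\right) 2\right)^{2}) = - (-49 + \left(-4 - 4\right)^{2}) = - (-49 + \left(-8\right)^{2}) = - (-49 + 64) = \left(-1\right) 15 = -15$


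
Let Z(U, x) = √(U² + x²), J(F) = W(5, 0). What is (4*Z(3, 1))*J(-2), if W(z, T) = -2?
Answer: -8*√10 ≈ -25.298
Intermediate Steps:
J(F) = -2
(4*Z(3, 1))*J(-2) = (4*√(3² + 1²))*(-2) = (4*√(9 + 1))*(-2) = (4*√10)*(-2) = -8*√10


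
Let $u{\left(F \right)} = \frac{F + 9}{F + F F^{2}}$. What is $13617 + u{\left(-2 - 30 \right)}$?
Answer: $\frac{446637623}{32800} \approx 13617.0$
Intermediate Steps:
$u{\left(F \right)} = \frac{9 + F}{F + F^{3}}$
$13617 + u{\left(-2 - 30 \right)} = 13617 + \frac{9 - 32}{\left(-2 - 30\right) + \left(-2 - 30\right)^{3}} = 13617 + \frac{9 - 32}{-32 + \left(-32\right)^{3}} = 13617 + \frac{1}{-32 - 32768} \left(-23\right) = 13617 + \frac{1}{-32800} \left(-23\right) = 13617 - - \frac{23}{32800} = 13617 + \frac{23}{32800} = \frac{446637623}{32800}$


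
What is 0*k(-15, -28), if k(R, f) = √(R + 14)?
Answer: 0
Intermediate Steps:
k(R, f) = √(14 + R)
0*k(-15, -28) = 0*√(14 - 15) = 0*√(-1) = 0*I = 0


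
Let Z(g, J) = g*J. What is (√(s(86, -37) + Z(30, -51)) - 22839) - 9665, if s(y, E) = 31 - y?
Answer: -32504 + I*√1585 ≈ -32504.0 + 39.812*I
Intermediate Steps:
Z(g, J) = J*g
(√(s(86, -37) + Z(30, -51)) - 22839) - 9665 = (√((31 - 1*86) - 51*30) - 22839) - 9665 = (√((31 - 86) - 1530) - 22839) - 9665 = (√(-55 - 1530) - 22839) - 9665 = (√(-1585) - 22839) - 9665 = (I*√1585 - 22839) - 9665 = (-22839 + I*√1585) - 9665 = -32504 + I*√1585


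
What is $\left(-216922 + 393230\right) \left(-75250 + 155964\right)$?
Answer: $14230523912$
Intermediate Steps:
$\left(-216922 + 393230\right) \left(-75250 + 155964\right) = 176308 \cdot 80714 = 14230523912$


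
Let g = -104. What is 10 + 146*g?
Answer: -15174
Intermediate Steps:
10 + 146*g = 10 + 146*(-104) = 10 - 15184 = -15174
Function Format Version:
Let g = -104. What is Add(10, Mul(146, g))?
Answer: -15174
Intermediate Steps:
Add(10, Mul(146, g)) = Add(10, Mul(146, -104)) = Add(10, -15184) = -15174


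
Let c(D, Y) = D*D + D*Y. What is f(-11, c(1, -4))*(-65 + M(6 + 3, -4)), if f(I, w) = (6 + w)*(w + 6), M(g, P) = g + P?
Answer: -540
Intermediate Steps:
M(g, P) = P + g
c(D, Y) = D² + D*Y
f(I, w) = (6 + w)² (f(I, w) = (6 + w)*(6 + w) = (6 + w)²)
f(-11, c(1, -4))*(-65 + M(6 + 3, -4)) = (6 + 1*(1 - 4))²*(-65 + (-4 + (6 + 3))) = (6 + 1*(-3))²*(-65 + (-4 + 9)) = (6 - 3)²*(-65 + 5) = 3²*(-60) = 9*(-60) = -540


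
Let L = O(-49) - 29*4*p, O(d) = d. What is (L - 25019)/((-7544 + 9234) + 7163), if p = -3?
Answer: -8240/2951 ≈ -2.7923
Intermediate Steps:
L = 299 (L = -49 - 29*4*(-3) = -49 - 116*(-3) = -49 - 1*(-348) = -49 + 348 = 299)
(L - 25019)/((-7544 + 9234) + 7163) = (299 - 25019)/((-7544 + 9234) + 7163) = -24720/(1690 + 7163) = -24720/8853 = -24720*1/8853 = -8240/2951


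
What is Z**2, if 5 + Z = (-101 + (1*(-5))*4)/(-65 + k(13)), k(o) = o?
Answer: 19321/2704 ≈ 7.1453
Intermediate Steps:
Z = -139/52 (Z = -5 + (-101 + (1*(-5))*4)/(-65 + 13) = -5 + (-101 - 5*4)/(-52) = -5 + (-101 - 20)*(-1/52) = -5 - 121*(-1/52) = -5 + 121/52 = -139/52 ≈ -2.6731)
Z**2 = (-139/52)**2 = 19321/2704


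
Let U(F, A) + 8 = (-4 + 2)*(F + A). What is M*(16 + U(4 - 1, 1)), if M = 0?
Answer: 0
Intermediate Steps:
U(F, A) = -8 - 2*A - 2*F (U(F, A) = -8 + (-4 + 2)*(F + A) = -8 - 2*(A + F) = -8 + (-2*A - 2*F) = -8 - 2*A - 2*F)
M*(16 + U(4 - 1, 1)) = 0*(16 + (-8 - 2*1 - 2*(4 - 1))) = 0*(16 + (-8 - 2 - 2*3)) = 0*(16 + (-8 - 2 - 6)) = 0*(16 - 16) = 0*0 = 0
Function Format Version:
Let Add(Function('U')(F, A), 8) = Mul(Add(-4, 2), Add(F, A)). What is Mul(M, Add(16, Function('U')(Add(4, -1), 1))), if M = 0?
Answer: 0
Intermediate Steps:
Function('U')(F, A) = Add(-8, Mul(-2, A), Mul(-2, F)) (Function('U')(F, A) = Add(-8, Mul(Add(-4, 2), Add(F, A))) = Add(-8, Mul(-2, Add(A, F))) = Add(-8, Add(Mul(-2, A), Mul(-2, F))) = Add(-8, Mul(-2, A), Mul(-2, F)))
Mul(M, Add(16, Function('U')(Add(4, -1), 1))) = Mul(0, Add(16, Add(-8, Mul(-2, 1), Mul(-2, Add(4, -1))))) = Mul(0, Add(16, Add(-8, -2, Mul(-2, 3)))) = Mul(0, Add(16, Add(-8, -2, -6))) = Mul(0, Add(16, -16)) = Mul(0, 0) = 0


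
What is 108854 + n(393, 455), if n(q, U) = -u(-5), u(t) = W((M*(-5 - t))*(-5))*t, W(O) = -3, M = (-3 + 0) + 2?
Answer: 108839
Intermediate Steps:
M = -1 (M = -3 + 2 = -1)
u(t) = -3*t
n(q, U) = -15 (n(q, U) = -(-3)*(-5) = -1*15 = -15)
108854 + n(393, 455) = 108854 - 15 = 108839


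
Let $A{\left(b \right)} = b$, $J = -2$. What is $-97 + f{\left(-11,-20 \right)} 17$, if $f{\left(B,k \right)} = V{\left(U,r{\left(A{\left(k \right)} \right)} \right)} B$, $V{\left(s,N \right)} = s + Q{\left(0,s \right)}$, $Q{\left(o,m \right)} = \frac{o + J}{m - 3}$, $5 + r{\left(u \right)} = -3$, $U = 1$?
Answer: $-471$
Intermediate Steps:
$r{\left(u \right)} = -8$ ($r{\left(u \right)} = -5 - 3 = -8$)
$Q{\left(o,m \right)} = \frac{-2 + o}{-3 + m}$ ($Q{\left(o,m \right)} = \frac{o - 2}{m - 3} = \frac{-2 + o}{-3 + m}$)
$V{\left(s,N \right)} = s - \frac{2}{-3 + s}$ ($V{\left(s,N \right)} = s + \frac{-2 + 0}{-3 + s} = s + \frac{1}{-3 + s} \left(-2\right) = s - \frac{2}{-3 + s}$)
$f{\left(B,k \right)} = 2 B$ ($f{\left(B,k \right)} = \frac{-2 + 1 \left(-3 + 1\right)}{-3 + 1} B = \frac{-2 + 1 \left(-2\right)}{-2} B = - \frac{-2 - 2}{2} B = \left(- \frac{1}{2}\right) \left(-4\right) B = 2 B$)
$-97 + f{\left(-11,-20 \right)} 17 = -97 + 2 \left(-11\right) 17 = -97 - 374 = -471$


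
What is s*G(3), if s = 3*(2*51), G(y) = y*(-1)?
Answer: -918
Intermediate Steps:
G(y) = -y
s = 306 (s = 3*102 = 306)
s*G(3) = 306*(-1*3) = 306*(-3) = -918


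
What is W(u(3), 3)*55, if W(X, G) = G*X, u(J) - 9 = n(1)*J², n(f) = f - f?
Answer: 1485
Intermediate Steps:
n(f) = 0
u(J) = 9 (u(J) = 9 + 0*J² = 9 + 0 = 9)
W(u(3), 3)*55 = (3*9)*55 = 27*55 = 1485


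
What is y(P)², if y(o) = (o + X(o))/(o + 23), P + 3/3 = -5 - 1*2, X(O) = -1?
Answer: 9/25 ≈ 0.36000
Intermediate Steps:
P = -8 (P = -1 + (-5 - 1*2) = -1 + (-5 - 2) = -1 - 7 = -8)
y(o) = (-1 + o)/(23 + o) (y(o) = (o - 1)/(o + 23) = (-1 + o)/(23 + o))
y(P)² = ((-1 - 8)/(23 - 8))² = (-9/15)² = ((1/15)*(-9))² = (-⅗)² = 9/25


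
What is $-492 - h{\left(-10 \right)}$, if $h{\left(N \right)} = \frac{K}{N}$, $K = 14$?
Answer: $- \frac{2453}{5} \approx -490.6$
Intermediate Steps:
$h{\left(N \right)} = \frac{14}{N}$
$-492 - h{\left(-10 \right)} = -492 - \frac{14}{-10} = -492 - 14 \left(- \frac{1}{10}\right) = -492 - - \frac{7}{5} = -492 + \frac{7}{5} = - \frac{2453}{5}$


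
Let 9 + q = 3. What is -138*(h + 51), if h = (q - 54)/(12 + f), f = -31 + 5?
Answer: -53406/7 ≈ -7629.4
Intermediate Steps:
q = -6 (q = -9 + 3 = -6)
f = -26
h = 30/7 (h = (-6 - 54)/(12 - 26) = -60/(-14) = -60*(-1/14) = 30/7 ≈ 4.2857)
-138*(h + 51) = -138*(30/7 + 51) = -138*387/7 = -53406/7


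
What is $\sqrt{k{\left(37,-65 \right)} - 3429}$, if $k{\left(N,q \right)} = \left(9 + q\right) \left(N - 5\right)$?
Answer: $i \sqrt{5221} \approx 72.256 i$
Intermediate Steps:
$k{\left(N,q \right)} = \left(-5 + N\right) \left(9 + q\right)$ ($k{\left(N,q \right)} = \left(9 + q\right) \left(-5 + N\right) = \left(-5 + N\right) \left(9 + q\right)$)
$\sqrt{k{\left(37,-65 \right)} - 3429} = \sqrt{\left(-45 - -325 + 9 \cdot 37 + 37 \left(-65\right)\right) - 3429} = \sqrt{\left(-45 + 325 + 333 - 2405\right) - 3429} = \sqrt{-1792 - 3429} = \sqrt{-5221} = i \sqrt{5221}$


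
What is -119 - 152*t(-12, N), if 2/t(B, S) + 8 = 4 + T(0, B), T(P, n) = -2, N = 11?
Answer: -205/3 ≈ -68.333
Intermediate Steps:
t(B, S) = -⅓ (t(B, S) = 2/(-8 + (4 - 2)) = 2/(-8 + 2) = 2/(-6) = 2*(-⅙) = -⅓)
-119 - 152*t(-12, N) = -119 - 152*(-⅓) = -119 + 152/3 = -205/3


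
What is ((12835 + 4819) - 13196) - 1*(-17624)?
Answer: 22082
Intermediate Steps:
((12835 + 4819) - 13196) - 1*(-17624) = (17654 - 13196) + 17624 = 4458 + 17624 = 22082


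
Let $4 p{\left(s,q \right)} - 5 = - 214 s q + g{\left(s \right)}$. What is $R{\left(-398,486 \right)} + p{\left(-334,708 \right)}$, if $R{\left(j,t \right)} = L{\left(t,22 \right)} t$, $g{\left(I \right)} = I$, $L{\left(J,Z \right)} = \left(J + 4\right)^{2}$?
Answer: $\frac{517359079}{4} \approx 1.2934 \cdot 10^{8}$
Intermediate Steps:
$L{\left(J,Z \right)} = \left(4 + J\right)^{2}$
$R{\left(j,t \right)} = t \left(4 + t\right)^{2}$ ($R{\left(j,t \right)} = \left(4 + t\right)^{2} t = t \left(4 + t\right)^{2}$)
$p{\left(s,q \right)} = \frac{5}{4} + \frac{s}{4} - \frac{107 q s}{2}$ ($p{\left(s,q \right)} = \frac{5}{4} + \frac{- 214 s q + s}{4} = \frac{5}{4} + \frac{- 214 q s + s}{4} = \frac{5}{4} + \frac{s - 214 q s}{4} = \frac{5}{4} - \left(- \frac{s}{4} + \frac{107 q s}{2}\right) = \frac{5}{4} + \frac{s}{4} - \frac{107 q s}{2}$)
$R{\left(-398,486 \right)} + p{\left(-334,708 \right)} = 486 \left(4 + 486\right)^{2} + \left(\frac{5}{4} + \frac{1}{4} \left(-334\right) - 37878 \left(-334\right)\right) = 486 \cdot 490^{2} + \left(\frac{5}{4} - \frac{167}{2} + 12651252\right) = 486 \cdot 240100 + \frac{50604679}{4} = 116688600 + \frac{50604679}{4} = \frac{517359079}{4}$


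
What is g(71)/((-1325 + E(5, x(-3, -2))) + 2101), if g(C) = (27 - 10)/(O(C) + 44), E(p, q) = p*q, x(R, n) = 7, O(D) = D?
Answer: 17/93265 ≈ 0.00018228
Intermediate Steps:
g(C) = 17/(44 + C) (g(C) = (27 - 10)/(C + 44) = 17/(44 + C))
g(71)/((-1325 + E(5, x(-3, -2))) + 2101) = (17/(44 + 71))/((-1325 + 5*7) + 2101) = (17/115)/((-1325 + 35) + 2101) = (17*(1/115))/(-1290 + 2101) = (17/115)/811 = (17/115)*(1/811) = 17/93265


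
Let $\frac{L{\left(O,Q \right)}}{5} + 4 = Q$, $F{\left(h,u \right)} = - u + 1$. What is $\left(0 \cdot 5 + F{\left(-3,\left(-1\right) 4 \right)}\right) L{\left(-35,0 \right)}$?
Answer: $-100$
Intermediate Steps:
$F{\left(h,u \right)} = 1 - u$
$L{\left(O,Q \right)} = -20 + 5 Q$
$\left(0 \cdot 5 + F{\left(-3,\left(-1\right) 4 \right)}\right) L{\left(-35,0 \right)} = \left(0 \cdot 5 - \left(-1 - 4\right)\right) \left(-20 + 5 \cdot 0\right) = \left(0 + \left(1 - -4\right)\right) \left(-20 + 0\right) = \left(0 + \left(1 + 4\right)\right) \left(-20\right) = \left(0 + 5\right) \left(-20\right) = 5 \left(-20\right) = -100$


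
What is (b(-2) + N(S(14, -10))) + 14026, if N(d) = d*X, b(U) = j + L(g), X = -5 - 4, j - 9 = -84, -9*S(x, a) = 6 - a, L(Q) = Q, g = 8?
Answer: 13975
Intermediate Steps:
S(x, a) = -⅔ + a/9 (S(x, a) = -(6 - a)/9 = -⅔ + a/9)
j = -75 (j = 9 - 84 = -75)
X = -9
b(U) = -67 (b(U) = -75 + 8 = -67)
N(d) = -9*d (N(d) = d*(-9) = -9*d)
(b(-2) + N(S(14, -10))) + 14026 = (-67 - 9*(-⅔ + (⅑)*(-10))) + 14026 = (-67 - 9*(-⅔ - 10/9)) + 14026 = (-67 - 9*(-16/9)) + 14026 = (-67 + 16) + 14026 = -51 + 14026 = 13975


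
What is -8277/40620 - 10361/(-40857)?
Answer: 27563477/553203780 ≈ 0.049825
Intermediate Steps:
-8277/40620 - 10361/(-40857) = -8277*1/40620 - 10361*(-1/40857) = -2759/13540 + 10361/40857 = 27563477/553203780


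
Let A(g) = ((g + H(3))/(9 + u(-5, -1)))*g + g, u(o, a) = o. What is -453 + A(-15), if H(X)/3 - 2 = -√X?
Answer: -1737/4 + 45*√3/4 ≈ -414.76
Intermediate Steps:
H(X) = 6 - 3*√X (H(X) = 6 + 3*(-√X) = 6 - 3*√X)
A(g) = g + g*(3/2 - 3*√3/4 + g/4) (A(g) = ((g + (6 - 3*√3))/(9 - 5))*g + g = ((6 + g - 3*√3)/4)*g + g = ((6 + g - 3*√3)*(¼))*g + g = (3/2 - 3*√3/4 + g/4)*g + g = g*(3/2 - 3*√3/4 + g/4) + g = g + g*(3/2 - 3*√3/4 + g/4))
-453 + A(-15) = -453 + (¼)*(-15)*(10 - 15 - 3*√3) = -453 + (¼)*(-15)*(-5 - 3*√3) = -453 + (75/4 + 45*√3/4) = -1737/4 + 45*√3/4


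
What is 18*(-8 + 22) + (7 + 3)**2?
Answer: 352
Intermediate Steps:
18*(-8 + 22) + (7 + 3)**2 = 18*14 + 10**2 = 252 + 100 = 352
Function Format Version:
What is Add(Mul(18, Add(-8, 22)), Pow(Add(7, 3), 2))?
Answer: 352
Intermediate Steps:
Add(Mul(18, Add(-8, 22)), Pow(Add(7, 3), 2)) = Add(Mul(18, 14), Pow(10, 2)) = Add(252, 100) = 352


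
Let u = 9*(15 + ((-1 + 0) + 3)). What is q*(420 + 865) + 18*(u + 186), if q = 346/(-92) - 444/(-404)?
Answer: 12458297/4646 ≈ 2681.5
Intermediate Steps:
q = -12367/4646 (q = 346*(-1/92) - 444*(-1/404) = -173/46 + 111/101 = -12367/4646 ≈ -2.6619)
u = 153 (u = 9*(15 + (-1 + 3)) = 9*(15 + 2) = 9*17 = 153)
q*(420 + 865) + 18*(u + 186) = -12367*(420 + 865)/4646 + 18*(153 + 186) = -12367/4646*1285 + 18*339 = -15891595/4646 + 6102 = 12458297/4646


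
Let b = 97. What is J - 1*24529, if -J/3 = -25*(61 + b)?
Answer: -12679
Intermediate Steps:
J = 11850 (J = -(-75)*(61 + 97) = -(-75)*158 = -3*(-3950) = 11850)
J - 1*24529 = 11850 - 1*24529 = 11850 - 24529 = -12679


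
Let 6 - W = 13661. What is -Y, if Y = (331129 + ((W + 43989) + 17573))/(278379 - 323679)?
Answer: 94759/11325 ≈ 8.3672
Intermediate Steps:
W = -13655 (W = 6 - 1*13661 = 6 - 13661 = -13655)
Y = -94759/11325 (Y = (331129 + ((-13655 + 43989) + 17573))/(278379 - 323679) = (331129 + (30334 + 17573))/(-45300) = (331129 + 47907)*(-1/45300) = 379036*(-1/45300) = -94759/11325 ≈ -8.3672)
-Y = -1*(-94759/11325) = 94759/11325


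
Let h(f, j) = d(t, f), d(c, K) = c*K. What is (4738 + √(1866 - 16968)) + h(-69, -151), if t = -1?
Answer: 4807 + 3*I*√1678 ≈ 4807.0 + 122.89*I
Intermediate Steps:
d(c, K) = K*c
h(f, j) = -f (h(f, j) = f*(-1) = -f)
(4738 + √(1866 - 16968)) + h(-69, -151) = (4738 + √(1866 - 16968)) - 1*(-69) = (4738 + √(-15102)) + 69 = (4738 + 3*I*√1678) + 69 = 4807 + 3*I*√1678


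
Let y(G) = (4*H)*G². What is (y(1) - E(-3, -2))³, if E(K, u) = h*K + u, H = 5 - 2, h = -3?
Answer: 125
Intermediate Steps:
H = 3
E(K, u) = u - 3*K (E(K, u) = -3*K + u = u - 3*K)
y(G) = 12*G² (y(G) = (4*3)*G² = 12*G²)
(y(1) - E(-3, -2))³ = (12*1² - (-2 - 3*(-3)))³ = (12*1 - (-2 + 9))³ = (12 - 1*7)³ = (12 - 7)³ = 5³ = 125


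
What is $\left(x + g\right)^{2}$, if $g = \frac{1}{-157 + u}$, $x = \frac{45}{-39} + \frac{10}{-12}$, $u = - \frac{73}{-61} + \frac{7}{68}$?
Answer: $\frac{10086088286571361}{2537732308328100} \approx 3.9744$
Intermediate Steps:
$u = \frac{5391}{4148}$ ($u = \left(-73\right) \left(- \frac{1}{61}\right) + 7 \cdot \frac{1}{68} = \frac{73}{61} + \frac{7}{68} = \frac{5391}{4148} \approx 1.2997$)
$x = - \frac{155}{78}$ ($x = 45 \left(- \frac{1}{39}\right) + 10 \left(- \frac{1}{12}\right) = - \frac{15}{13} - \frac{5}{6} = - \frac{155}{78} \approx -1.9872$)
$g = - \frac{4148}{645845}$ ($g = \frac{1}{-157 + \frac{5391}{4148}} = \frac{1}{- \frac{645845}{4148}} = - \frac{4148}{645845} \approx -0.0064226$)
$\left(x + g\right)^{2} = \left(- \frac{155}{78} - \frac{4148}{645845}\right)^{2} = \left(- \frac{100429519}{50375910}\right)^{2} = \frac{10086088286571361}{2537732308328100}$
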